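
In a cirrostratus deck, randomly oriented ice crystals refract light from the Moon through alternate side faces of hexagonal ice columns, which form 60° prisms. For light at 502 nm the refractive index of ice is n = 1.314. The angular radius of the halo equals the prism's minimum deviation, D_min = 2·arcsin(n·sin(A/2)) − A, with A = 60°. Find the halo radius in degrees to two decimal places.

n·sin(A/2) = 1.314 × sin 30° = 1.314 × 0.5000 = 0.6570.
D_min = 2·arcsin(0.6570) − 60° = 2 × 41.071° − 60° = 22.143°.

22.14°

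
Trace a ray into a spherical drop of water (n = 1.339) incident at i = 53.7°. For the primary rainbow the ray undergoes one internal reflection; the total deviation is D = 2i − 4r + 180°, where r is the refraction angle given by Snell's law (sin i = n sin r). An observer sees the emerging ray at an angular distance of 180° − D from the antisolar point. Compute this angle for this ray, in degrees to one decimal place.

sin r = sin 53.7° / 1.339 = 0.8059/1.339 = 0.6019; r = 37.01°.
D = 2·53.7° − 4·37.01° + 180° = 107.40° − 148.02° + 180° = 139.38°.
Angle from antisolar point = 180° − D = 40.62°.

40.6°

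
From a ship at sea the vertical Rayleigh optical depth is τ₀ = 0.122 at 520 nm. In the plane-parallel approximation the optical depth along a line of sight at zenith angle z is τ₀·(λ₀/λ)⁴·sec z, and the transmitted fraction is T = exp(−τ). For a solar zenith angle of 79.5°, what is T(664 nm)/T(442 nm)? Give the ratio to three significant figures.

Airmass: sec 79.5° = 5.4874.
τ(664 nm) = 0.122 × (520/664)⁴ × 5.4874 = 0.122 × 0.3761 × 5.4874 = 0.2518.
τ(442 nm) = 0.122 × (520/442)⁴ × 5.4874 = 0.122 × 1.9157 × 5.4874 = 1.2825.
T(664)/T(442) = exp(τ_B − τ_A) = exp(1.0307) = 2.8030.

2.80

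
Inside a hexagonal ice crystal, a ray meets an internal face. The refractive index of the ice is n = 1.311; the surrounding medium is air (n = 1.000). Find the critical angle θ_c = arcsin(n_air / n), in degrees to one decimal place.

sin θ_c = n_air / n = 1.000 / 1.311 = 0.7628.
θ_c = arcsin(0.7628) = 49.71°.

49.7°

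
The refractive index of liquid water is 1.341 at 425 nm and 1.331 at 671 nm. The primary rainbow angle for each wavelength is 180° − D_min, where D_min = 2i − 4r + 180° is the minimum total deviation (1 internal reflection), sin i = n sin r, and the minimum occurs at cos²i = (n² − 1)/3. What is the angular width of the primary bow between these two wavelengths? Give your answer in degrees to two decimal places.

At 425 nm (n = 1.341): cos²i = 0.26609 → i = 58.946°, r = 39.705°, D_min = 139.071°, rainbow angle = 40.929°.
At 671 nm (n = 1.331): cos²i = 0.25719 → i = 59.527°, r = 40.356°, D_min = 137.630°, rainbow angle = 42.370°.
Angular width = |40.929° − 42.370°| = 1.441°.

1.44°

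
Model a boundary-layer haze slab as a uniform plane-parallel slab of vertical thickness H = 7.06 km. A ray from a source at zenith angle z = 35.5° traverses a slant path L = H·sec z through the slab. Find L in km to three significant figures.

8.67 km

sec z = 1/cos 35.5° = 1.2283.
L = 7.06 × 1.2283 = 8.672 km.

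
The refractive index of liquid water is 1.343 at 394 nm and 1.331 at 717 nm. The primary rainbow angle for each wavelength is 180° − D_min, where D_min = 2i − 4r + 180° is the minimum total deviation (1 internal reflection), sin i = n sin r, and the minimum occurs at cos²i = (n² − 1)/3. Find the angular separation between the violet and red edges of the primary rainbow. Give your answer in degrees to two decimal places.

1.72°

At 394 nm (n = 1.343): cos²i = 0.26788 → i = 58.830°, r = 39.577°, D_min = 139.354°, rainbow angle = 40.646°.
At 717 nm (n = 1.331): cos²i = 0.25719 → i = 59.527°, r = 40.356°, D_min = 137.630°, rainbow angle = 42.370°.
Angular width = |40.646° − 42.370°| = 1.724°.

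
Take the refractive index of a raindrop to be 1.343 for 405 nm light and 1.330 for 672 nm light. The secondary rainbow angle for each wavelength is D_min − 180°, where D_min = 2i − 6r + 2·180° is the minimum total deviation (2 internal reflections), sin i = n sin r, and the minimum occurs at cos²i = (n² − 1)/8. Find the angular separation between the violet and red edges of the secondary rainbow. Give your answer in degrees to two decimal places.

3.38°

At 405 nm (n = 1.343): cos²i = 0.10046 → i = 71.522°, r = 44.928°, D_min = 233.478°, rainbow angle = 53.478°.
At 672 nm (n = 1.330): cos²i = 0.09611 → i = 71.940°, r = 45.630°, D_min = 230.101°, rainbow angle = 50.101°.
Angular width = |53.478° − 50.101°| = 3.377°.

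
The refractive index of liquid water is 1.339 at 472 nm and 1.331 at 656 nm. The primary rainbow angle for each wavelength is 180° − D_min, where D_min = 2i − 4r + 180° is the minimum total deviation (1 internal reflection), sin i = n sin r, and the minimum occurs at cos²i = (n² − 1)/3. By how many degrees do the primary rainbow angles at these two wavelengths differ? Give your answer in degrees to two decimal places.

1.16°

At 472 nm (n = 1.339): cos²i = 0.26431 → i = 59.062°, r = 39.834°, D_min = 138.786°, rainbow angle = 41.214°.
At 656 nm (n = 1.331): cos²i = 0.25719 → i = 59.527°, r = 40.356°, D_min = 137.630°, rainbow angle = 42.370°.
Angular width = |41.214° − 42.370°| = 1.156°.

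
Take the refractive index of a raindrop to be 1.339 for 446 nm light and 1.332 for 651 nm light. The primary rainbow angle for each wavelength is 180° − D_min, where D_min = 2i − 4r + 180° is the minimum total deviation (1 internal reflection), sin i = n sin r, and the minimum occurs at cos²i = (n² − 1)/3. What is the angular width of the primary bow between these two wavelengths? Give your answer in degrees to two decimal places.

1.01°

At 446 nm (n = 1.339): cos²i = 0.26431 → i = 59.062°, r = 39.834°, D_min = 138.786°, rainbow angle = 41.214°.
At 651 nm (n = 1.332): cos²i = 0.25807 → i = 59.469°, r = 40.290°, D_min = 137.776°, rainbow angle = 42.224°.
Angular width = |41.214° − 42.224°| = 1.010°.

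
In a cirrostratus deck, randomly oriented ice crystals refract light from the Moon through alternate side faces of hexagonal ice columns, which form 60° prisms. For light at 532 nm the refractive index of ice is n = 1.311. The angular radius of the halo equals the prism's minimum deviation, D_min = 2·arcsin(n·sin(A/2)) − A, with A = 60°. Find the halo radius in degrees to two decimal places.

21.92°

n·sin(A/2) = 1.311 × sin 30° = 1.311 × 0.5000 = 0.6555.
D_min = 2·arcsin(0.6555) − 60° = 2 × 40.958° − 60° = 21.915°.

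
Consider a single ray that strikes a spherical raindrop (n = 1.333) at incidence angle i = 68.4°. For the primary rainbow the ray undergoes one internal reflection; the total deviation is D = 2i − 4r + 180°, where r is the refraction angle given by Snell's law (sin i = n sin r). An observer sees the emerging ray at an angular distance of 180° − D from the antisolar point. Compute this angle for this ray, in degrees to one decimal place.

sin r = sin 68.4° / 1.333 = 0.9298/1.333 = 0.6975; r = 44.23°.
D = 2·68.4° − 4·44.23° + 180° = 136.80° − 176.91° + 180° = 139.89°.
Angle from antisolar point = 180° − D = 40.11°.

40.1°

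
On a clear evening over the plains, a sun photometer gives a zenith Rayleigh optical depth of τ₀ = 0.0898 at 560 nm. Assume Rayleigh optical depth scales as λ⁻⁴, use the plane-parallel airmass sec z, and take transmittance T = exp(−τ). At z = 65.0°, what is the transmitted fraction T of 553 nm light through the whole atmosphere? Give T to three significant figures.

0.800

sec 65.0° = 2.3662.
τ = 0.0898 × (560/553)⁴ × 2.3662 = 0.0898 × 1.0516 × 2.3662 = 0.2234.
T = exp(−0.2234) = 0.7998.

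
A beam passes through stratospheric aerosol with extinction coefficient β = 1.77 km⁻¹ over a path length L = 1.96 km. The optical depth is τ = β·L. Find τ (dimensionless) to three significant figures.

τ = β·L = 1.77 × 1.96 = 3.4692.

3.47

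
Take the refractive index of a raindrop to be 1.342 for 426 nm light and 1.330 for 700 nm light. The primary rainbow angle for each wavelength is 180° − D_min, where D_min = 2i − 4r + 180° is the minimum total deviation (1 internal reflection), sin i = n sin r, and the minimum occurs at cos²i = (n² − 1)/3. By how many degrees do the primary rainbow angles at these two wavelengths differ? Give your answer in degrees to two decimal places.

1.73°

At 426 nm (n = 1.342): cos²i = 0.26699 → i = 58.888°, r = 39.641°, D_min = 139.213°, rainbow angle = 40.787°.
At 700 nm (n = 1.330): cos²i = 0.25630 → i = 59.585°, r = 40.422°, D_min = 137.484°, rainbow angle = 42.516°.
Angular width = |40.787° − 42.516°| = 1.729°.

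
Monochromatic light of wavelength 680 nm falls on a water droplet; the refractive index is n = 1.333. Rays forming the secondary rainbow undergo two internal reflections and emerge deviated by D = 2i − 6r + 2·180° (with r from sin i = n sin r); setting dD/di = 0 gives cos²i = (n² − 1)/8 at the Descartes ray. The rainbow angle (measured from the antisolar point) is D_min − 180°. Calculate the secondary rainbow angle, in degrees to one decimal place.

50.9°

cos²i = (1.77689 − 1)/8 = 0.09711; i = arccos(0.31163) = 71.843°.
sin r = sin 71.843°/1.333 = 0.71283; r = 45.466°.
D_min = 2·71.843° − 6·45.466° + 360° = 230.891°.
Rainbow angle = D_min − 180° = 50.891°.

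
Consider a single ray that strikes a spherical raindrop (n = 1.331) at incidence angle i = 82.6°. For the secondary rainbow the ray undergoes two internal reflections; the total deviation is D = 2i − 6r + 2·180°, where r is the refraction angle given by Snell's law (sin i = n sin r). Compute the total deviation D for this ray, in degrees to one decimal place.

236.2°

sin r = sin 82.6° / 1.331 = 0.9917/1.331 = 0.7451; r = 48.16°.
D = 2·82.6° − 6·48.16° + 2·180° = 165.20° − 288.98° + 360° = 236.22°.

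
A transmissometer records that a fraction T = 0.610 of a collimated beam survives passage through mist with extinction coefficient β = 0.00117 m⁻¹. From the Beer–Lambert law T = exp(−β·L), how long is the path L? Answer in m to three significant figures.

Beer–Lambert: T = exp(−βL) ⇒ L = −ln(T)/β = −ln(0.610)/0.00117 = 0.4943/0.00117 = 422.5 m.

422 m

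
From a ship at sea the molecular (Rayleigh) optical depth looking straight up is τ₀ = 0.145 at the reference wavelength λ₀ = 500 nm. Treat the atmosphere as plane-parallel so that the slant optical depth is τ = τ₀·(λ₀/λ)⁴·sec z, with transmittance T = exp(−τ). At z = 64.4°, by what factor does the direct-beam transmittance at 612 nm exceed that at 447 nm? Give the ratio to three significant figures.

1.46

Airmass: sec 64.4° = 2.3144.
τ(612 nm) = 0.145 × (500/612)⁴ × 2.3144 = 0.145 × 0.4455 × 2.3144 = 0.1495.
τ(447 nm) = 0.145 × (500/447)⁴ × 2.3144 = 0.145 × 1.5655 × 2.3144 = 0.5253.
T(612)/T(447) = exp(τ_B − τ_A) = exp(0.3758) = 1.4562.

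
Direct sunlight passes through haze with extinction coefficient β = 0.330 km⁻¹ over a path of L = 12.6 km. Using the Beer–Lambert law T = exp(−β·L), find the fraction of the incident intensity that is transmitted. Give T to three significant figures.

τ = β·L = 0.330 × 12.6 = 4.1580.
T = exp(−4.1580) = 0.0156.

0.0156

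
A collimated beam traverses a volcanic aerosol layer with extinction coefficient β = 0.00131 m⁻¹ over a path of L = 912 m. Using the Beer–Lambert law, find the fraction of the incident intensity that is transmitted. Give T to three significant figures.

τ = β·L = 0.00131 × 912 = 1.1947.
T = exp(−1.1947) = 0.3028.

0.303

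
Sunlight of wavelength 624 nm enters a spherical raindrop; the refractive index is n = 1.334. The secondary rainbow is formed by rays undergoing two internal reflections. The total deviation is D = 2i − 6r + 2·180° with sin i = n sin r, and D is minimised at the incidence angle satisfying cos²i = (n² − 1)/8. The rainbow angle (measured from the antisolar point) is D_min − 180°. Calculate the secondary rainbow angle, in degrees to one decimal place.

51.2°

cos²i = (1.77956 − 1)/8 = 0.09744; i = arccos(0.31216) = 71.810°.
sin r = sin 71.810°/1.334 = 0.71217; r = 45.411°.
D_min = 2·71.810° − 6·45.411° + 360° = 231.153°.
Rainbow angle = D_min − 180° = 51.153°.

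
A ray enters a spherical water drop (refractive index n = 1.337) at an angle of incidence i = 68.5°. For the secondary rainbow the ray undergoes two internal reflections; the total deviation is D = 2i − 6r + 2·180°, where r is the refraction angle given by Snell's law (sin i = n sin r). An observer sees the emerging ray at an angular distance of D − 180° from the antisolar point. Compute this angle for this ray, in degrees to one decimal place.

52.4°

sin r = sin 68.5° / 1.337 = 0.9304/1.337 = 0.6959; r = 44.10°.
D = 2·68.5° − 6·44.10° + 2·180° = 137.00° − 264.59° + 360° = 232.41°.
Angle from antisolar point = D − 180° = 52.41°.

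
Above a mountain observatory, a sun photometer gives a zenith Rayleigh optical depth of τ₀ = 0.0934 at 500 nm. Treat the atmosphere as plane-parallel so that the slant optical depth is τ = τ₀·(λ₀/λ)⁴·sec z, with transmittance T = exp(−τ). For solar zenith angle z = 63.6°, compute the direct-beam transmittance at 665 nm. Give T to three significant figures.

sec 63.6° = 2.2490.
τ = 0.0934 × (500/665)⁴ × 2.2490 = 0.0934 × 0.3196 × 2.2490 = 0.0671.
T = exp(−0.0671) = 0.9351.

0.935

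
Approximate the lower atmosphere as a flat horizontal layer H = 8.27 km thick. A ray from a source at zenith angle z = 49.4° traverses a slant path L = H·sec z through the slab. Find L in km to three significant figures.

12.7 km

sec z = 1/cos 49.4° = 1.5366.
L = 8.27 × 1.5366 = 12.708 km.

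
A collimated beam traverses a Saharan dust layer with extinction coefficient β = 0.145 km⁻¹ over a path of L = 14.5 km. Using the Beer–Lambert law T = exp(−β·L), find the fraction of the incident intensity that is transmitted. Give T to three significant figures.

τ = β·L = 0.145 × 14.5 = 2.1025.
T = exp(−2.1025) = 0.1222.

0.122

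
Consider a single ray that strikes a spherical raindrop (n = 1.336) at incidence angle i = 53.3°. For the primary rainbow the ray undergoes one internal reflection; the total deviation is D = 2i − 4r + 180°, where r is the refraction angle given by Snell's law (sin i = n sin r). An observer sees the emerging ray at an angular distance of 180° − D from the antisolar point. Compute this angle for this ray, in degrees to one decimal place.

sin r = sin 53.3° / 1.336 = 0.8018/1.336 = 0.6001; r = 36.88°.
D = 2·53.3° − 4·36.88° + 180° = 106.60° − 147.52° + 180° = 139.08°.
Angle from antisolar point = 180° − D = 40.92°.

40.9°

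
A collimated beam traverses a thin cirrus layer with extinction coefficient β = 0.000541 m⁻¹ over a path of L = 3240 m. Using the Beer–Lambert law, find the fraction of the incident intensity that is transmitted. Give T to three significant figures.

0.173

τ = β·L = 0.000541 × 3240 = 1.7528.
T = exp(−1.7528) = 0.1733.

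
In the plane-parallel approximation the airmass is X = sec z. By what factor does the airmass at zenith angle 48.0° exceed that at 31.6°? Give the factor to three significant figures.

1.27

X(48.0°)/X(31.6°) = sec 48.0° / sec 31.6° = cos 31.6° / cos 48.0° = 0.8517/0.6691 = 1.2729.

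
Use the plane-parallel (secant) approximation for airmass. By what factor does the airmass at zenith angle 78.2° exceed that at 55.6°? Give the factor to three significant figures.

X(78.2°)/X(55.6°) = sec 78.2° / sec 55.6° = cos 55.6° / cos 78.2° = 0.5650/0.2045 = 2.7627.

2.76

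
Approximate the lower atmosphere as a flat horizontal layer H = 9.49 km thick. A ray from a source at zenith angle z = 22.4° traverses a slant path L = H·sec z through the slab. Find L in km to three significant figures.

10.3 km

sec z = 1/cos 22.4° = 1.0816.
L = 9.49 × 1.0816 = 10.264 km.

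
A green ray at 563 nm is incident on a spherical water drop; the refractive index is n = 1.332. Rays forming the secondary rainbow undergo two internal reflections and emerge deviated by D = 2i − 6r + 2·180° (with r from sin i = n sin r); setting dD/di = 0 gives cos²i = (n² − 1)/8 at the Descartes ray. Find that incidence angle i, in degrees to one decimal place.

cos²i = (1.332² − 1)/8 = (1.77422 − 1)/8 = 0.09678.
cos i = 0.31109, so i = 71.875°.

71.9°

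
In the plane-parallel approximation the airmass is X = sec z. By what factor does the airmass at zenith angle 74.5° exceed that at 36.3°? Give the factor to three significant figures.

3.02

X(74.5°)/X(36.3°) = sec 74.5° / sec 36.3° = cos 36.3° / cos 74.5° = 0.8059/0.2672 = 3.0158.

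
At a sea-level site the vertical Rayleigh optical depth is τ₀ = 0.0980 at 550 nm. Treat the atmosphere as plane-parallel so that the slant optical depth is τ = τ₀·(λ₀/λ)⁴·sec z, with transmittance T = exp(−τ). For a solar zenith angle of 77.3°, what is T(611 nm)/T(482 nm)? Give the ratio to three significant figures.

1.59

Airmass: sec 77.3° = 4.5486.
τ(611 nm) = 0.0980 × (550/611)⁴ × 4.5486 = 0.0980 × 0.6566 × 4.5486 = 0.2927.
τ(482 nm) = 0.0980 × (550/482)⁴ × 4.5486 = 0.0980 × 1.6954 × 4.5486 = 0.7557.
T(611)/T(482) = exp(τ_B − τ_A) = exp(0.4631) = 1.5889.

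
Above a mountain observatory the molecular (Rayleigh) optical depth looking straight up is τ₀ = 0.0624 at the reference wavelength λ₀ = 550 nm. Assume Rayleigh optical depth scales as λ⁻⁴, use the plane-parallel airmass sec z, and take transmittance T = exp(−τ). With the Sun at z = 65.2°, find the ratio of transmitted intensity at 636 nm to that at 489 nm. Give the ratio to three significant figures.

Airmass: sec 65.2° = 2.3841.
τ(636 nm) = 0.0624 × (550/636)⁴ × 2.3841 = 0.0624 × 0.5593 × 2.3841 = 0.0832.
τ(489 nm) = 0.0624 × (550/489)⁴ × 2.3841 = 0.0624 × 1.6004 × 2.3841 = 0.2381.
T(636)/T(489) = exp(τ_B − τ_A) = exp(0.1549) = 1.1675.

1.17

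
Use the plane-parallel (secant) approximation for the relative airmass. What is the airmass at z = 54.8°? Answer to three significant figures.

X = sec z = 1/cos 54.8° = 1/0.5764 = 1.7348.

1.73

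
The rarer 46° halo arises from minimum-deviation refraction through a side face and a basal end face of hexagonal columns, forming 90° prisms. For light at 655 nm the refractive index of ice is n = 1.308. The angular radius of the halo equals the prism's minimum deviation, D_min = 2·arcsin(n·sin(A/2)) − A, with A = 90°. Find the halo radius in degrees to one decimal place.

45.3°

n·sin(A/2) = 1.308 × sin 45° = 1.308 × 0.7071 = 0.9249.
D_min = 2·arcsin(0.9249) − 90° = 2 × 67.653° − 90° = 45.305°.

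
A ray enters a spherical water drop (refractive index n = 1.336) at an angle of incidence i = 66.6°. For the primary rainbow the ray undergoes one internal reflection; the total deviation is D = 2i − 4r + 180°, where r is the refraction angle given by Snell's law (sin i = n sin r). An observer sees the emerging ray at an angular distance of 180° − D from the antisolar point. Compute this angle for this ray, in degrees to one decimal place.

sin r = sin 66.6° / 1.336 = 0.9178/1.336 = 0.6869; r = 43.39°.
D = 2·66.6° − 4·43.39° + 180° = 133.20° − 173.55° + 180° = 139.65°.
Angle from antisolar point = 180° − D = 40.35°.

40.4°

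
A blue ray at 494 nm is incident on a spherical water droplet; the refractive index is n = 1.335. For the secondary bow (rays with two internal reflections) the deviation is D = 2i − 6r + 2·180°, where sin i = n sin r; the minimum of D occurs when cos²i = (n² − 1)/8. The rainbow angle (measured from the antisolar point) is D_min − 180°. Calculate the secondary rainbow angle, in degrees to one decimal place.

cos²i = (1.78222 − 1)/8 = 0.09778; i = arccos(0.31269) = 71.778°.
sin r = sin 71.778°/1.335 = 0.71150; r = 45.357°.
D_min = 2·71.778° − 6·45.357° + 360° = 231.414°.
Rainbow angle = D_min − 180° = 51.414°.

51.4°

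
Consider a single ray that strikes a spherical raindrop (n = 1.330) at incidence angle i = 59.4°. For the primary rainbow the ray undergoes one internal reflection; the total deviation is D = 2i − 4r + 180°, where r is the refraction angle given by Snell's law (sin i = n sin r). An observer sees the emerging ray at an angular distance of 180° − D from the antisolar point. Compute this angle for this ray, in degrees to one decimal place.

42.5°

sin r = sin 59.4° / 1.330 = 0.8607/1.330 = 0.6472; r = 40.33°.
D = 2·59.4° − 4·40.33° + 180° = 118.80° − 161.32° + 180° = 137.48°.
Angle from antisolar point = 180° − D = 42.52°.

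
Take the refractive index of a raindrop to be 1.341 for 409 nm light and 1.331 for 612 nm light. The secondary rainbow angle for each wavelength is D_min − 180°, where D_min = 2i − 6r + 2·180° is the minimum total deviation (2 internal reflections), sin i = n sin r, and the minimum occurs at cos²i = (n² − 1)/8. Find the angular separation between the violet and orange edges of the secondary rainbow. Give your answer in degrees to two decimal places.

At 409 nm (n = 1.341): cos²i = 0.09979 → i = 71.586°, r = 45.034°, D_min = 232.966°, rainbow angle = 52.966°.
At 612 nm (n = 1.331): cos²i = 0.09645 → i = 71.907°, r = 45.575°, D_min = 230.365°, rainbow angle = 50.365°.
Angular width = |52.966° − 50.365°| = 2.601°.

2.60°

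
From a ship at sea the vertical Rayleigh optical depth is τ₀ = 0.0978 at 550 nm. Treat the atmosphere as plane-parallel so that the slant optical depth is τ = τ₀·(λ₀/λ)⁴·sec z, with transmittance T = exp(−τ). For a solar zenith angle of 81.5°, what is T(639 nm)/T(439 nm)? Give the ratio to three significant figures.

Airmass: sec 81.5° = 6.7655.
τ(639 nm) = 0.0978 × (550/639)⁴ × 6.7655 = 0.0978 × 0.5488 × 6.7655 = 0.3631.
τ(439 nm) = 0.0978 × (550/439)⁴ × 6.7655 = 0.0978 × 2.4637 × 6.7655 = 1.6302.
T(639)/T(439) = exp(τ_B − τ_A) = exp(1.2670) = 3.5502.

3.55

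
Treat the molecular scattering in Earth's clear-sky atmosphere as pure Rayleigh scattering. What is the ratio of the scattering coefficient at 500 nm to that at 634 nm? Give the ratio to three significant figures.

Rayleigh scattering ∝ λ⁻⁴, so the ratio of coefficients is the inverse fourth power of the wavelength ratio.
σ(500)/σ(634) = (634/500)⁴ = (1.2680)⁴ = 2.585.

2.59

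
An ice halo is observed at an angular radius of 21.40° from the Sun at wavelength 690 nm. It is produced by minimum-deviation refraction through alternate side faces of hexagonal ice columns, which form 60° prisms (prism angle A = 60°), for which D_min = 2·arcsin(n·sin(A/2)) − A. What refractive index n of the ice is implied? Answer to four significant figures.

Rearranging: n = sin((D_min + A)/2) / sin(A/2).
(D_min + A)/2 = (21.40° + 60°)/2 = 40.700°.
n = sin 40.700° / sin 30° = 0.6521 / 0.5000 = 1.3042.

1.304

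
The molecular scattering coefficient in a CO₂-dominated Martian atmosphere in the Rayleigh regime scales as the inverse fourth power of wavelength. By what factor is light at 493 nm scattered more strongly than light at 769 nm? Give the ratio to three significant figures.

Rayleigh scattering ∝ λ⁻⁴, so the ratio of coefficients is the inverse fourth power of the wavelength ratio.
σ(493)/σ(769) = (769/493)⁴ = (1.5598)⁴ = 5.92.

5.92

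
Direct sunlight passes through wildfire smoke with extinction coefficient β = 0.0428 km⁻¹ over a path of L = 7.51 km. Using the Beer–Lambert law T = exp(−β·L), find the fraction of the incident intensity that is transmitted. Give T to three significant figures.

τ = β·L = 0.0428 × 7.51 = 0.3214.
T = exp(−0.3214) = 0.7251.

0.725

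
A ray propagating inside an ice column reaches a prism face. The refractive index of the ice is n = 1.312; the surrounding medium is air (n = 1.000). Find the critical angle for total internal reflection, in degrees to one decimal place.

49.7°

sin θ_c = n_air / n = 1.000 / 1.312 = 0.7622.
θ_c = arcsin(0.7622) = 49.66°.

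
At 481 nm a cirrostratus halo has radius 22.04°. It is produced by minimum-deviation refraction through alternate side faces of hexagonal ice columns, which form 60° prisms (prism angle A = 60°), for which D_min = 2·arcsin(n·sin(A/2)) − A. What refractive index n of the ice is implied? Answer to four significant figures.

Rearranging: n = sin((D_min + A)/2) / sin(A/2).
(D_min + A)/2 = (22.04° + 60°)/2 = 41.020°.
n = sin 41.020° / sin 30° = 0.6563 / 0.5000 = 1.3126.

1.313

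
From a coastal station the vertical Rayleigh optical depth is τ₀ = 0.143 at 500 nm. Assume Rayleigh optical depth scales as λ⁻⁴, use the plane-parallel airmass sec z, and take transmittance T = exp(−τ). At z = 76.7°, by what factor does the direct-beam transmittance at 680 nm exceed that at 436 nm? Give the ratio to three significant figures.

2.44

Airmass: sec 76.7° = 4.3469.
τ(680 nm) = 0.143 × (500/680)⁴ × 4.3469 = 0.143 × 0.2923 × 4.3469 = 0.1817.
τ(436 nm) = 0.143 × (500/436)⁴ × 4.3469 = 0.143 × 1.7296 × 4.3469 = 1.0751.
T(680)/T(436) = exp(τ_B − τ_A) = exp(0.8934) = 2.4434.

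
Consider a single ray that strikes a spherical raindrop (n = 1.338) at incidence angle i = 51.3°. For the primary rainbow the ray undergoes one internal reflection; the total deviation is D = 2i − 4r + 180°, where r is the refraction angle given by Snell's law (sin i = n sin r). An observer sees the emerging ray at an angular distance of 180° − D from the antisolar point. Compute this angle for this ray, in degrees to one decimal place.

40.1°

sin r = sin 51.3° / 1.338 = 0.7804/1.338 = 0.5833; r = 35.68°.
D = 2·51.3° − 4·35.68° + 180° = 102.60° − 142.73° + 180° = 139.87°.
Angle from antisolar point = 180° − D = 40.13°.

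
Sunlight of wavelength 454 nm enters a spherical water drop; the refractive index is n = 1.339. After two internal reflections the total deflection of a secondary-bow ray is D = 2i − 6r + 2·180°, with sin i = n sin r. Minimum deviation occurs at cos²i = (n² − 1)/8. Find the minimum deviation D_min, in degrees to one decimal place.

cos²i = (1.79292 − 1)/8 = 0.09912; i = arccos(0.31483) = 71.650°.
sin r = sin 71.650°/1.339 = 0.70885; r = 45.141°.
D_min = 2·71.650° − 6·45.141° + 360° = 232.451°.

232.5°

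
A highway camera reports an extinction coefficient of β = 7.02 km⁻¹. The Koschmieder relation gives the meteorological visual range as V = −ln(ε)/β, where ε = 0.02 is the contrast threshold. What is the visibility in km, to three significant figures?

0.557 km

V = −ln(0.02) / 7.02 = 3.912 / 7.02 = 0.5573 km.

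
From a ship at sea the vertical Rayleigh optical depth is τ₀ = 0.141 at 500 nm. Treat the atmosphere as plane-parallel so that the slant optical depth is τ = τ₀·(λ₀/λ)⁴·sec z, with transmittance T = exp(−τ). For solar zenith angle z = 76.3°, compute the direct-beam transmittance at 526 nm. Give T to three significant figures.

0.615

sec 76.3° = 4.2223.
τ = 0.141 × (500/526)⁴ × 4.2223 = 0.141 × 0.8165 × 4.2223 = 0.4861.
T = exp(−0.4861) = 0.6150.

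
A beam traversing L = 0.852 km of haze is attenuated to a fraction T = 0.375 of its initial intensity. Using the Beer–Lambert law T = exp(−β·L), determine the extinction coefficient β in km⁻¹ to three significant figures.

Beer–Lambert: T = exp(−βL) ⇒ β = −ln(T)/L = −ln(0.375)/0.852 = 0.9808/0.852 = 1.151 km⁻¹.

1.15 km⁻¹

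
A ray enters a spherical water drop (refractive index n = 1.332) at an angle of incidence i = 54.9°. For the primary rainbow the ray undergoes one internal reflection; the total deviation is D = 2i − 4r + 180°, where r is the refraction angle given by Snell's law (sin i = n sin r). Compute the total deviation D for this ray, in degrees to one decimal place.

138.2°

sin r = sin 54.9° / 1.332 = 0.8181/1.332 = 0.6142; r = 37.90°.
D = 2·54.9° − 4·37.90° + 180° = 109.80° − 151.58° + 180° = 138.22°.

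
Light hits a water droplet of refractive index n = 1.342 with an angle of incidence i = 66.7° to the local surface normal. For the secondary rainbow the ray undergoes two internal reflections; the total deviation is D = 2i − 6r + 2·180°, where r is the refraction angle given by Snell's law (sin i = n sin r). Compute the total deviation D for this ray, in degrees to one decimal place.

234.3°

sin r = sin 66.7° / 1.342 = 0.9184/1.342 = 0.6844; r = 43.19°.
D = 2·66.7° − 6·43.19° + 2·180° = 133.40° − 259.12° + 360° = 234.28°.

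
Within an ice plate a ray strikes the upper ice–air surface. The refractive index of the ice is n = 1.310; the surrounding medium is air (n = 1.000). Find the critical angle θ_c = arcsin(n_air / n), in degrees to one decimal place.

49.8°

sin θ_c = n_air / n = 1.000 / 1.310 = 0.7634.
θ_c = arcsin(0.7634) = 49.76°.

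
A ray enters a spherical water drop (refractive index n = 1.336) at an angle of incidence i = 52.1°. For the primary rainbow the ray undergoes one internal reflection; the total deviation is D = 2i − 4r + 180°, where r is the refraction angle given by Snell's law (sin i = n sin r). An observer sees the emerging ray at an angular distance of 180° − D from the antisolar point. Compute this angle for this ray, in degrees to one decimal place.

40.6°

sin r = sin 52.1° / 1.336 = 0.7891/1.336 = 0.5906; r = 36.20°.
D = 2·52.1° − 4·36.20° + 180° = 104.20° − 144.81° + 180° = 139.39°.
Angle from antisolar point = 180° − D = 40.61°.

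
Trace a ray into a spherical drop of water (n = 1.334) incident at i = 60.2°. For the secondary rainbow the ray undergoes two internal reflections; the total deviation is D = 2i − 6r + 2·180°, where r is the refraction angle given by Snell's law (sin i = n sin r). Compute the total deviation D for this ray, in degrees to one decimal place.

236.9°

sin r = sin 60.2° / 1.334 = 0.8678/1.334 = 0.6505; r = 40.58°.
D = 2·60.2° − 6·40.58° + 2·180° = 120.40° − 243.48° + 360° = 236.92°.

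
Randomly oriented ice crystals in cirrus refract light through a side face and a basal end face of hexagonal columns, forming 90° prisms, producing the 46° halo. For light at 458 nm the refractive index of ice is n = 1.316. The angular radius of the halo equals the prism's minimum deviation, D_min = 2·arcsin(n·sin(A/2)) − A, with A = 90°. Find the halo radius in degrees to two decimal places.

n·sin(A/2) = 1.316 × sin 45° = 1.316 × 0.7071 = 0.9306.
D_min = 2·arcsin(0.9306) − 90° = 2 × 68.521° − 90° = 47.042°.

47.04°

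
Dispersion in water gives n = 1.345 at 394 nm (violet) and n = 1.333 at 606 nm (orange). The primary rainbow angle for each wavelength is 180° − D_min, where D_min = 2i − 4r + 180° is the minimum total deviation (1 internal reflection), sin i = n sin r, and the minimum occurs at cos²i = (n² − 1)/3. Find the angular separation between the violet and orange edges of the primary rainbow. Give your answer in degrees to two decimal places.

1.71°

At 394 nm (n = 1.345): cos²i = 0.26967 → i = 58.715°, r = 39.448°, D_min = 139.635°, rainbow angle = 40.365°.
At 606 nm (n = 1.333): cos²i = 0.25896 → i = 59.410°, r = 40.225°, D_min = 137.922°, rainbow angle = 42.078°.
Angular width = |40.365° − 42.078°| = 1.713°.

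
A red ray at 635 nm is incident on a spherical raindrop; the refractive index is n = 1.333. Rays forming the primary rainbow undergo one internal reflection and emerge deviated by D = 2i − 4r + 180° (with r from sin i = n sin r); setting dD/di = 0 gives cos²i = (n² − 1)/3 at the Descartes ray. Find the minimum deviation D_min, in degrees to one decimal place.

137.9°

cos²i = (1.77689 − 1)/3 = 0.25896; i = arccos(0.50888) = 59.410°.
sin r = sin 59.410°/1.333 = 0.64579; r = 40.225°.
D_min = 2·59.410° − 4·40.225° + 180° = 137.922°.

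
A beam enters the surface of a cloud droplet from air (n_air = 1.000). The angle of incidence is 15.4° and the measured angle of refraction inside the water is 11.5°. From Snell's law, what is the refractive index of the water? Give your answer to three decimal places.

1.332

n = sin θ_i / sin θ_r = sin 15.4° / sin 11.5° = 0.2656 / 0.1994 = 1.3320.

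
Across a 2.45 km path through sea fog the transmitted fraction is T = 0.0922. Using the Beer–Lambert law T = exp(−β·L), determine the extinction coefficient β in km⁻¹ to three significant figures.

Beer–Lambert: T = exp(−βL) ⇒ β = −ln(T)/L = −ln(0.0922)/2.45 = 2.3838/2.45 = 0.973 km⁻¹.

0.973 km⁻¹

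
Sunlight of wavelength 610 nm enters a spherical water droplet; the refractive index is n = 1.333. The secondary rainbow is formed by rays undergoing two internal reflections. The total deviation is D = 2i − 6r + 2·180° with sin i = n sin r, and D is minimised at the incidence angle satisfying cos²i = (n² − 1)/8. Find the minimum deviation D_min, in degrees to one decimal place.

230.9°

cos²i = (1.77689 − 1)/8 = 0.09711; i = arccos(0.31163) = 71.843°.
sin r = sin 71.843°/1.333 = 0.71283; r = 45.466°.
D_min = 2·71.843° − 6·45.466° + 360° = 230.891°.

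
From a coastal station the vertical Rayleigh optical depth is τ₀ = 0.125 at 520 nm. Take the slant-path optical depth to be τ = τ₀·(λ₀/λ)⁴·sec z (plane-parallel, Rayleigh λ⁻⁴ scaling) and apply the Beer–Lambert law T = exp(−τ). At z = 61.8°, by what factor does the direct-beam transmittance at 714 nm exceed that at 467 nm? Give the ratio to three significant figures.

Airmass: sec 61.8° = 2.1162.
τ(714 nm) = 0.125 × (520/714)⁴ × 2.1162 = 0.125 × 0.2813 × 2.1162 = 0.0744.
τ(467 nm) = 0.125 × (520/467)⁴ × 2.1162 = 0.125 × 1.5373 × 2.1162 = 0.4066.
T(714)/T(467) = exp(τ_B − τ_A) = exp(0.3322) = 1.3941.

1.39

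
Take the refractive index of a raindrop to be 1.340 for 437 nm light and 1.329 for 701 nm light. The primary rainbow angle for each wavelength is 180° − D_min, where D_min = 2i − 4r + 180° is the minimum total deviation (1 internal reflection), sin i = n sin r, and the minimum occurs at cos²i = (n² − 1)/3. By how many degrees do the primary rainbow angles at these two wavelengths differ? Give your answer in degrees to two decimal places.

At 437 nm (n = 1.340): cos²i = 0.26520 → i = 59.004°, r = 39.770°, D_min = 138.929°, rainbow angle = 41.071°.
At 701 nm (n = 1.329): cos²i = 0.25541 → i = 59.643°, r = 40.487°, D_min = 137.337°, rainbow angle = 42.663°.
Angular width = |41.071° − 42.663°| = 1.592°.

1.59°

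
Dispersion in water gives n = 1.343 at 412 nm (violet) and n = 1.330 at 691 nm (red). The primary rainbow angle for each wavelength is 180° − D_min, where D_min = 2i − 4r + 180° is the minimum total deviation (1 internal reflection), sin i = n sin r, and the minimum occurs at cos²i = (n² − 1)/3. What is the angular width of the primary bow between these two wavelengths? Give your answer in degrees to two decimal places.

At 412 nm (n = 1.343): cos²i = 0.26788 → i = 58.830°, r = 39.577°, D_min = 139.354°, rainbow angle = 40.646°.
At 691 nm (n = 1.330): cos²i = 0.25630 → i = 59.585°, r = 40.422°, D_min = 137.484°, rainbow angle = 42.516°.
Angular width = |40.646° − 42.516°| = 1.871°.

1.87°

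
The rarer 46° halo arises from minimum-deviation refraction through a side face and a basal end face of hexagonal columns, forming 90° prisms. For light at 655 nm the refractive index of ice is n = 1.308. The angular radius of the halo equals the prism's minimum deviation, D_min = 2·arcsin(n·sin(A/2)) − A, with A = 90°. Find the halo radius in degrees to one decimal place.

45.3°

n·sin(A/2) = 1.308 × sin 45° = 1.308 × 0.7071 = 0.9249.
D_min = 2·arcsin(0.9249) − 90° = 2 × 67.653° − 90° = 45.305°.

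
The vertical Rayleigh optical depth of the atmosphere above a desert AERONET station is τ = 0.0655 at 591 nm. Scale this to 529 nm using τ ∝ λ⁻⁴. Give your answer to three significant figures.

τ(529 nm) = τ(591 nm) × (591/529)⁴ = 0.0655 × (1.1172)⁴ = 0.0655 × 1.5579 = 0.1020.

0.102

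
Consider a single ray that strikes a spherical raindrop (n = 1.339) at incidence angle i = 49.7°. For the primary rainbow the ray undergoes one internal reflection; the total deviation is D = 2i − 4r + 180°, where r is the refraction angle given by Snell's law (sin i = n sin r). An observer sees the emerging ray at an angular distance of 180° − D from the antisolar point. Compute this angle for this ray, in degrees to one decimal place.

39.5°

sin r = sin 49.7° / 1.339 = 0.7627/1.339 = 0.5696; r = 34.72°.
D = 2·49.7° − 4·34.72° + 180° = 99.40° − 138.88° + 180° = 140.52°.
Angle from antisolar point = 180° − D = 39.48°.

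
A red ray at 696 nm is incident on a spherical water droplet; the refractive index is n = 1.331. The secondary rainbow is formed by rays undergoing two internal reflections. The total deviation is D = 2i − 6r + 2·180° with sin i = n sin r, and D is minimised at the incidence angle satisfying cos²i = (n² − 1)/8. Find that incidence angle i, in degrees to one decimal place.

71.9°

cos²i = (1.331² − 1)/8 = (1.77156 − 1)/8 = 0.09645.
cos i = 0.31056, so i = 71.907°.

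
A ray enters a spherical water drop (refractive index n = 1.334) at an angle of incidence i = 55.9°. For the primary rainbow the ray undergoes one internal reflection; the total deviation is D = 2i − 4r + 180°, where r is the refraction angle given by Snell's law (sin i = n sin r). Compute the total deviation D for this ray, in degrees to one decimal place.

138.3°

sin r = sin 55.9° / 1.334 = 0.8281/1.334 = 0.6207; r = 38.37°.
D = 2·55.9° − 4·38.37° + 180° = 111.80° − 153.48° + 180° = 138.32°.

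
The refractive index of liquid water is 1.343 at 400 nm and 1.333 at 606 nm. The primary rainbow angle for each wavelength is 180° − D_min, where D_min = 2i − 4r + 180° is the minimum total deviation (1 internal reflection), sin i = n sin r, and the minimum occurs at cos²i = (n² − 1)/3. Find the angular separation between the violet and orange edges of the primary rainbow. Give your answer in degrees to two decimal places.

At 400 nm (n = 1.343): cos²i = 0.26788 → i = 58.830°, r = 39.577°, D_min = 139.354°, rainbow angle = 40.646°.
At 606 nm (n = 1.333): cos²i = 0.25896 → i = 59.410°, r = 40.225°, D_min = 137.922°, rainbow angle = 42.078°.
Angular width = |40.646° − 42.078°| = 1.432°.

1.43°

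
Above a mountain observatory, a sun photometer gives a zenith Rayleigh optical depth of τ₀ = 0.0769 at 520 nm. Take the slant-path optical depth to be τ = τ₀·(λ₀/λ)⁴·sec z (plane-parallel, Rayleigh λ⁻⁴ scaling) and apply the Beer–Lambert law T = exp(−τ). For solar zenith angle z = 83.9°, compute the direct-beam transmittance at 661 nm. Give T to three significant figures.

0.758

sec 83.9° = 9.4105.
τ = 0.0769 × (520/661)⁴ × 9.4105 = 0.0769 × 0.3830 × 9.4105 = 0.2772.
T = exp(−0.2772) = 0.7579.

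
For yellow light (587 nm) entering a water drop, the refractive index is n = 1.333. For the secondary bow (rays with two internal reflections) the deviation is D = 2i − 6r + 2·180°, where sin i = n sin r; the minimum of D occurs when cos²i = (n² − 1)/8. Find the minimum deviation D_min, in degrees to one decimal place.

cos²i = (1.77689 − 1)/8 = 0.09711; i = arccos(0.31163) = 71.843°.
sin r = sin 71.843°/1.333 = 0.71283; r = 45.466°.
D_min = 2·71.843° − 6·45.466° + 360° = 230.891°.

230.9°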